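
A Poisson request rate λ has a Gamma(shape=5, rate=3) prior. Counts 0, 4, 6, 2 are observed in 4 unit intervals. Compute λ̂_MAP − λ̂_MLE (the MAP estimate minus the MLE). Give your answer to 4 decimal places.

MAP − MLE = -0.7143

Σxᵢ = 12. Posterior is Gamma(17, 7); MAP = (17−1)/7 = 16/7 ≈ 2.28571.
MLE = x̄ = 12/4 ≈ 3.00000.
Difference = 16/7 − 12/4 = -5/7 ≈ -0.7143.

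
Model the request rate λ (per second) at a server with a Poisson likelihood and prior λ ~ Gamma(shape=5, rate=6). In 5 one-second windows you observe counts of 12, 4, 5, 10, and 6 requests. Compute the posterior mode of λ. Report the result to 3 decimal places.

Σxᵢ = 12+4+5+10+6 = 37, with n = 5.
Posterior ∝ λ^4e^(−6λ) · λ^37e^(−5λ) = λ^41e^(−11λ), i.e. Gamma(shape=42, rate=11).
The mode of a Gamma(a, b) with a ≥ 1 (shape–rate) is (a−1)/b = 41/11 ≈ 3.727.

λ̂_MAP = 3.727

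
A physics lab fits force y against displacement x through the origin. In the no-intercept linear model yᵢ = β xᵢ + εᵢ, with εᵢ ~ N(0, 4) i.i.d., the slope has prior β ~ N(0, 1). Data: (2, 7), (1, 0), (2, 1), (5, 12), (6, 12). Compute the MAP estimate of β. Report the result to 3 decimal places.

β̂_MAP = 2.000

log p(β | y) = −Σ(yᵢ − βxᵢ)²/(2·4) − β²/(2·1) + const.
Setting the derivative to zero: Σxᵢ(yᵢ − βxᵢ)/4 − β/1 = 0, so β = Σxᵢyᵢ / (Σxᵢ² + σ²/τ²).
Σxᵢyᵢ = 2·7 + 1·0 + 2·1 + 5·12 + 6·12 = 148; Σxᵢ² = 70; σ²/τ² = 4.
β̂_MAP = 148 / (70 + 4) = 148/74 ≈ 2.000.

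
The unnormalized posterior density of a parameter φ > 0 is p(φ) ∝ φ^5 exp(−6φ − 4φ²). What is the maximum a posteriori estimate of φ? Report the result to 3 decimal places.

ℓ'(φ) = 5/φ − 6 − 8φ. Setting this to zero and multiplying by φ: 8φ² + 6φ − 5 = 0.
φ = (−6 + √(6² + 4·8·5)) / (2·8) = (−6 + √196) / 16 = (−6 + 14)/16 = 1/2.
ℓ''(φ) = −5/φ² − 8 < 0, confirming a maximum.

φ̂_MAP = 0.500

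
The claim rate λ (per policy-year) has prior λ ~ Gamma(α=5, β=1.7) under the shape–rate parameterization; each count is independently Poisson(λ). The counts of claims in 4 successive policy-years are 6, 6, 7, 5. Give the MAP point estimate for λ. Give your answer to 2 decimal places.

λ̂_MAP = 4.91

Σxᵢ = 6+6+7+5 = 24, with n = 4.
Posterior ∝ λ^4e^(−1.7λ) · λ^24e^(−4λ) = λ^28e^(−5.7λ), i.e. Gamma(shape=29, rate=5.7).
The mode of a Gamma(a, b) with a ≥ 1 (shape–rate) is (a−1)/b = 28/5.7 ≈ 4.91.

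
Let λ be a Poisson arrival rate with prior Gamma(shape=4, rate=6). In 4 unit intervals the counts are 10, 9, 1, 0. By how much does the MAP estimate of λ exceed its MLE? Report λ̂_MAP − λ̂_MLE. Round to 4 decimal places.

Σxᵢ = 20. Posterior is Gamma(24, 10); MAP = (24−1)/10 = 23/10 ≈ 2.30000.
MLE = x̄ = 20/4 ≈ 5.00000.
Difference = 23/10 − 20/4 = -27/10 ≈ -2.7000.

MAP − MLE = -2.7000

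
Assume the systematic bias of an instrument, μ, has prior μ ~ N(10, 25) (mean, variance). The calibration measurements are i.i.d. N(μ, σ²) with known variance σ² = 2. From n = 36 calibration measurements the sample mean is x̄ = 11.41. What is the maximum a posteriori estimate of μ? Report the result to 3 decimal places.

μ̂_MAP = 11.407

n = 36, x̄ = 11.41.
For a Normal prior and Normal likelihood with known variance, the posterior is Normal; its mode equals its mean, the precision-weighted average.
Prior precision 1/σ₀² = 1/25 = 0.04; data precision n/σ² = 36/2 = 18.
μ̂ = (0.04·10 + 18·11.41) / (0.04 + 18) = 205.78/18.04 = 10289/902 ≈ 11.407.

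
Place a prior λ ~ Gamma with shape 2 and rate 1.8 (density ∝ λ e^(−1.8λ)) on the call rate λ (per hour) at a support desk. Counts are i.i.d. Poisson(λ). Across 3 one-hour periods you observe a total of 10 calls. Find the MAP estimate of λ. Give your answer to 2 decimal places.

λ̂_MAP = 2.29

Σxᵢ = 10, n = 3.
Posterior ∝ λe^(−1.8λ) · λ^10e^(−3λ) = λ^11e^(−4.8λ), i.e. Gamma(shape=12, rate=4.8).
The mode of a Gamma(a, b) with a ≥ 1 (shape–rate) is (a−1)/b = 11/4.8 ≈ 2.29.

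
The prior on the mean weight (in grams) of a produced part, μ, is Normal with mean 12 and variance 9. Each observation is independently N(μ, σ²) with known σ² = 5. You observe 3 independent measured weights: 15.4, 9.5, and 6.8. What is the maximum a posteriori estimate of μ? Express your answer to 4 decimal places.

n = 3; x̄ = (15.4 + 9.5 + 6.8)/3 = 31.7/3 = 317/30 ≈ 10.5667.
For a Normal prior and Normal likelihood with known variance, the posterior is Normal; its mode equals its mean, the precision-weighted average.
Prior precision 1/σ₀² = 1/9; data precision n/σ² = 3/5 = 0.6.
μ̂ = ((1/9)·12 + 0.6·(317/30)) / (1/9 + 0.6) = (1151/150)/(32/45) = 10.790625 ≈ 10.7906.

μ̂_MAP = 10.7906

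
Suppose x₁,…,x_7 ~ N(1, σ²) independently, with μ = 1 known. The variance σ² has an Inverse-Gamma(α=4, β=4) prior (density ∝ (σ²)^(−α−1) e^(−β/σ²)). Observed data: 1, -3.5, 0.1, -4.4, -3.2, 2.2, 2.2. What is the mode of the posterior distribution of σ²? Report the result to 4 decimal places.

Sum of squared deviations about the known mean: SS = (1−1)² + (-3.5−1)² + (0.1−1)² + (-4.4−1)² + (-3.2−1)² + (2.2−1)² + (2.2−1)² = 70.74.
The Normal likelihood contributes (σ²)^(−n/2) exp(−SS/(2σ²)), so the posterior is Inverse-Gamma(α + n/2, β + SS/2) = Inverse-Gamma(7.5, 39.37).
The mode of Inverse-Gamma(a, b) is b/(a+1) = 39.37/8.5 ≈ 4.6318.

σ̂²_MAP = 4.6318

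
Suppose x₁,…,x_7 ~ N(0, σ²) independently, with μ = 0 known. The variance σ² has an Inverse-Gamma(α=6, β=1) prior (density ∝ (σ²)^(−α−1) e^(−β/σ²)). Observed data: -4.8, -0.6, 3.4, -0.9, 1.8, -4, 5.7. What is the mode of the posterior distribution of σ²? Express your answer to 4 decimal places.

Sum of squared deviations about the known mean: SS = (-4.8−0)² + (-0.6−0)² + (3.4−0)² + (-0.9−0)² + (1.8−0)² + (-4−0)² + (5.7−0)² = 87.5.
The Normal likelihood contributes (σ²)^(−n/2) exp(−SS/(2σ²)), so the posterior is Inverse-Gamma(α + n/2, β + SS/2) = Inverse-Gamma(9.5, 44.75).
The mode of Inverse-Gamma(a, b) is b/(a+1) = 44.75/10.5 ≈ 4.2619.

σ̂²_MAP = 4.2619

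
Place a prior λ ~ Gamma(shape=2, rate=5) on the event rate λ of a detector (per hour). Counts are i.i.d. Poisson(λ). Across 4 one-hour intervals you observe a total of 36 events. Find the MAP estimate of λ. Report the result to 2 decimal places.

Σxᵢ = 36, n = 4.
Posterior ∝ λe^(−5λ) · λ^36e^(−4λ) = λ^37e^(−9λ), i.e. Gamma(shape=38, rate=9).
The mode of a Gamma(a, b) with a ≥ 1 (shape–rate) is (a−1)/b = 37/9 ≈ 4.11.

λ̂_MAP = 4.11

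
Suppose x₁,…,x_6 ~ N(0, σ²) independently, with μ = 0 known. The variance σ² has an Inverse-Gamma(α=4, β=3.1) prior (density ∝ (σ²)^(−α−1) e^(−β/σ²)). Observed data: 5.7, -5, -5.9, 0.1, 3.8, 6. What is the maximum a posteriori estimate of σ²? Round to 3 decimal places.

Sum of squared deviations about the known mean: SS = (5.7−0)² + (-5−0)² + (-5.9−0)² + (0.1−0)² + (3.8−0)² + (6−0)² = 142.75.
The Normal likelihood contributes (σ²)^(−n/2) exp(−SS/(2σ²)), so the posterior is Inverse-Gamma(α + n/2, β + SS/2) = Inverse-Gamma(7, 74.475).
The mode of Inverse-Gamma(a, b) is b/(a+1) = 74.475/8 ≈ 9.309.

σ̂²_MAP = 9.309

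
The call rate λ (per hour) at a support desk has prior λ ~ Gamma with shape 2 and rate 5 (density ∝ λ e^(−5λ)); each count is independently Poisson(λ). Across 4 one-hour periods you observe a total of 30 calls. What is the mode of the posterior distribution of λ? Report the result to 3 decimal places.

Σxᵢ = 30, n = 4.
Posterior ∝ λe^(−5λ) · λ^30e^(−4λ) = λ^31e^(−9λ), i.e. Gamma(shape=32, rate=9).
The mode of a Gamma(a, b) with a ≥ 1 (shape–rate) is (a−1)/b = 31/9 ≈ 3.444.

λ̂_MAP = 3.444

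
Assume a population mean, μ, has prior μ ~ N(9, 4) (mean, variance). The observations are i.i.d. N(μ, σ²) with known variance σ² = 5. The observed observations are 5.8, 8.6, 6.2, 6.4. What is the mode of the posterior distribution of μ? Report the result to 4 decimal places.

μ̂_MAP = 7.2857

n = 4; x̄ = (5.8 + 8.6 + 6.2 + 6.4)/4 = 27/4 = 6.75.
For a Normal prior and Normal likelihood with known variance, the posterior is Normal; its mode equals its mean, the precision-weighted average.
Prior precision 1/σ₀² = 1/4 = 0.25; data precision n/σ² = 4/5 = 0.8.
μ̂ = (0.25·9 + 0.8·6.75) / (0.25 + 0.8) = 7.65/1.05 = 51/7 ≈ 7.2857.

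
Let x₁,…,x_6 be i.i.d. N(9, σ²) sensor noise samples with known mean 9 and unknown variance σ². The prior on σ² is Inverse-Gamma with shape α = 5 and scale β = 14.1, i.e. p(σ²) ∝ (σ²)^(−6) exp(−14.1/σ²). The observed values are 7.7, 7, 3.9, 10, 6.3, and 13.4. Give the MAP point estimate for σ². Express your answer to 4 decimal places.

σ̂²_MAP = 4.8639

Sum of squared deviations about the known mean: SS = (7.7−9)² + (7−9)² + (3.9−9)² + (10−9)² + (6.3−9)² + (13.4−9)² = 59.35.
The Normal likelihood contributes (σ²)^(−n/2) exp(−SS/(2σ²)), so the posterior is Inverse-Gamma(α + n/2, β + SS/2) = Inverse-Gamma(8, 43.775).
The mode of Inverse-Gamma(a, b) is b/(a+1) = 43.775/9 ≈ 4.8639.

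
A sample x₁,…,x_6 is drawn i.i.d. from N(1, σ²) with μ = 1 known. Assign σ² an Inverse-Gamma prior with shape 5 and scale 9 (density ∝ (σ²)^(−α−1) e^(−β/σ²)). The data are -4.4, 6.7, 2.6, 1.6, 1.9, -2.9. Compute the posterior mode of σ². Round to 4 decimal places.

σ̂²_MAP = 5.4772

Sum of squared deviations about the known mean: SS = (-4.4−1)² + (6.7−1)² + (2.6−1)² + (1.6−1)² + (1.9−1)² + (-2.9−1)² = 80.59.
The Normal likelihood contributes (σ²)^(−n/2) exp(−SS/(2σ²)), so the posterior is Inverse-Gamma(α + n/2, β + SS/2) = Inverse-Gamma(8, 49.295).
The mode of Inverse-Gamma(a, b) is b/(a+1) = 49.295/9 ≈ 5.4772.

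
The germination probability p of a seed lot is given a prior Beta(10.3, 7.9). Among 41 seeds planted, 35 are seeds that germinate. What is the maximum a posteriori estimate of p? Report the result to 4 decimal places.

p̂_MAP = 0.7745

Prior: Beta(10.3, 7.9).
Data: 35 successes in 41 trials. The binomial likelihood contributes p^35(1−p)^6, so the posterior is Beta(10.3+35, 7.9+6) = Beta(45.3, 13.9).
For Beta(a, b) with a, b > 1 the mode is (a−1)/(a+b−2) = 44.3/57.2 ≈ 0.7745.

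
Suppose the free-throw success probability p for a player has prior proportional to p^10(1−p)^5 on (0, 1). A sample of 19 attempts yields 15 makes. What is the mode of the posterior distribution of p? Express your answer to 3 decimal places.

p̂_MAP = 0.735

The prior density ∝ p^10(1−p)^5 is the kernel of Beta(11, 6).
Data: 15 successes in 19 trials. The binomial likelihood contributes p^15(1−p)^4, so the posterior is Beta(11+15, 6+4) = Beta(26, 10).
For Beta(a, b) with a, b > 1 the mode is (a−1)/(a+b−2) = 25/34 ≈ 0.735.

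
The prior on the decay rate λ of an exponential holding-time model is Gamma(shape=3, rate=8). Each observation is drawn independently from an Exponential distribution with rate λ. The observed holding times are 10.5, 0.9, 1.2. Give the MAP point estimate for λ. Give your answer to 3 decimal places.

The Exponential(rate=λ) likelihood is ∝ λ^n e^(−λΣtᵢ). Here n = 3 and Σtᵢ = 10.5 + 0.9 + 1.2 = 12.6.
Posterior ∝ λ^2e^(−8λ) · λ^3e^(−12.6λ) = λ^5e^(−20.6λ), i.e. Gamma(6, 20.6).
Mode = (a−1)/b = 5/20.6 ≈ 0.243.

λ̂_MAP = 0.243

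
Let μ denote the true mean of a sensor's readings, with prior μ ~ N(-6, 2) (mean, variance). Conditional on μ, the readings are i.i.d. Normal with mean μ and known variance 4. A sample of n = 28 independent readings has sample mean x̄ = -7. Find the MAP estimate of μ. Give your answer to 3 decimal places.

μ̂_MAP = -6.933

n = 28, x̄ = -7.
For a Normal prior and Normal likelihood with known variance, the posterior is Normal; its mode equals its mean, the precision-weighted average.
Prior precision 1/σ₀² = 1/2 = 0.5; data precision n/σ² = 28/4 = 7.
μ̂ = (0.5·(-6) + 7·(-7)) / (0.5 + 7) = (-52)/7.5 = -104/15 ≈ -6.933.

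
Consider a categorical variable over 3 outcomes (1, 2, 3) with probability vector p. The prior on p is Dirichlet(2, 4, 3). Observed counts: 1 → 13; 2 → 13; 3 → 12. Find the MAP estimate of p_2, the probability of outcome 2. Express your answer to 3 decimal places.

The posterior is Dirichlet(αᵢ + nᵢ) = Dirichlet(15, 17, 15).
For a Dirichlet(a₁,…,a_K) with all aᵢ > 1, the mode has j-th component (aⱼ − 1)/(Σaᵢ − K).
Here Σaᵢ = 47 and K = 3, so p_2 = (17 − 1)/(47 − 3) = 16/44 ≈ 0.364.

MAP estimate: 0.364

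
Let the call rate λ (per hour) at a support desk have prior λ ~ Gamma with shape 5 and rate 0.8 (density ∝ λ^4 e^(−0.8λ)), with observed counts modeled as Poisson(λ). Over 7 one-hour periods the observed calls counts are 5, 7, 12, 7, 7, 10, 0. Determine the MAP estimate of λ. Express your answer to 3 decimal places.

Σxᵢ = 5+7+12+7+7+10+0 = 48, with n = 7.
Posterior ∝ λ^4e^(−0.8λ) · λ^48e^(−7λ) = λ^52e^(−7.8λ), i.e. Gamma(shape=53, rate=7.8).
The mode of a Gamma(a, b) with a ≥ 1 (shape–rate) is (a−1)/b = 52/7.8 ≈ 6.667.

λ̂_MAP = 6.667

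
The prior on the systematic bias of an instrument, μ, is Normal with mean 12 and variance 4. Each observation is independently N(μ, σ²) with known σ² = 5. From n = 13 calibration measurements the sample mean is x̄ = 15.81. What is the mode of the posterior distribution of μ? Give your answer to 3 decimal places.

n = 13, x̄ = 15.81.
For a Normal prior and Normal likelihood with known variance, the posterior is Normal; its mode equals its mean, the precision-weighted average.
Prior precision 1/σ₀² = 1/4 = 0.25; data precision n/σ² = 13/5 = 2.6.
μ̂ = (0.25·12 + 2.6·15.81) / (0.25 + 2.6) = 44.106/2.85 = 7351/475 ≈ 15.476.

μ̂_MAP = 15.476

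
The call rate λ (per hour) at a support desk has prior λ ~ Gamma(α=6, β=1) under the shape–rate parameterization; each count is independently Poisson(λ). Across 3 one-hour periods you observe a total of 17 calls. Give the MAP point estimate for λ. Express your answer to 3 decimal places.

λ̂_MAP = 5.500

Σxᵢ = 17, n = 3.
Posterior ∝ λ^5e^(−1λ) · λ^17e^(−3λ) = λ^22e^(−4λ), i.e. Gamma(shape=23, rate=4).
The mode of a Gamma(a, b) with a ≥ 1 (shape–rate) is (a−1)/b = 22/4 ≈ 5.500.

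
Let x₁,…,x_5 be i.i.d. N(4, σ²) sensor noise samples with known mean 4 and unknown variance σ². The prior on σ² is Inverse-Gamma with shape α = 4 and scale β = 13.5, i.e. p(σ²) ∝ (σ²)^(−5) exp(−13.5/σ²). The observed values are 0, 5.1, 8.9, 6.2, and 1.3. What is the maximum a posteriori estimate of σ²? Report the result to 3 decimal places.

Sum of squared deviations about the known mean: SS = (0−4)² + (5.1−4)² + (8.9−4)² + (6.2−4)² + (1.3−4)² = 53.35.
The Normal likelihood contributes (σ²)^(−n/2) exp(−SS/(2σ²)), so the posterior is Inverse-Gamma(α + n/2, β + SS/2) = Inverse-Gamma(6.5, 40.175).
The mode of Inverse-Gamma(a, b) is b/(a+1) = 40.175/7.5 ≈ 5.357.

σ̂²_MAP = 5.357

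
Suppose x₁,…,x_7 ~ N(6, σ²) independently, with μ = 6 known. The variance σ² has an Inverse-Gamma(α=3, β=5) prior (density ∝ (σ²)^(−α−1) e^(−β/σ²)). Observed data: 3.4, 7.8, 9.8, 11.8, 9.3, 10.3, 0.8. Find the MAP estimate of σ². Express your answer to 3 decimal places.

σ̂²_MAP = 8.300

Sum of squared deviations about the known mean: SS = (3.4−6)² + (7.8−6)² + (9.8−6)² + (11.8−6)² + (9.3−6)² + (10.3−6)² + (0.8−6)² = 114.5.
The Normal likelihood contributes (σ²)^(−n/2) exp(−SS/(2σ²)), so the posterior is Inverse-Gamma(α + n/2, β + SS/2) = Inverse-Gamma(6.5, 62.25).
The mode of Inverse-Gamma(a, b) is b/(a+1) = 62.25/7.5 ≈ 8.300.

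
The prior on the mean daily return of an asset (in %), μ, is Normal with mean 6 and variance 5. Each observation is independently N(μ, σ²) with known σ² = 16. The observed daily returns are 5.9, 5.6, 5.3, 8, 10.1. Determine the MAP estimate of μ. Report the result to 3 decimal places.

μ̂_MAP = 6.598

n = 5; x̄ = (5.9 + 5.6 + 5.3 + 8 + 10.1)/5 = 34.9/5 = 6.98.
For a Normal prior and Normal likelihood with known variance, the posterior is Normal; its mode equals its mean, the precision-weighted average.
Prior precision 1/σ₀² = 1/5 = 0.2; data precision n/σ² = 5/16 = 0.3125.
μ̂ = (0.2·6 + 0.3125·6.98) / (0.2 + 0.3125) = 3.38125/0.5125 = 541/82 ≈ 6.598.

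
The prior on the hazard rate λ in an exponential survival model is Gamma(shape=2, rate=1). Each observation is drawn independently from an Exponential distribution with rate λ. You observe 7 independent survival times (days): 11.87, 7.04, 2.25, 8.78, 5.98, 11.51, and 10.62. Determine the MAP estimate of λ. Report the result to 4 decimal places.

The Exponential(rate=λ) likelihood is ∝ λ^n e^(−λΣtᵢ). Here n = 7 and Σtᵢ = 11.87 + 7.04 + 2.25 + 8.78 + 5.98 + 11.51 + 10.62 = 58.05.
Posterior ∝ λe^(−1λ) · λ^7e^(−58.05λ) = λ^8e^(−59.05λ), i.e. Gamma(9, 59.05).
Mode = (a−1)/b = 8/59.05 ≈ 0.1355.

λ̂_MAP = 0.1355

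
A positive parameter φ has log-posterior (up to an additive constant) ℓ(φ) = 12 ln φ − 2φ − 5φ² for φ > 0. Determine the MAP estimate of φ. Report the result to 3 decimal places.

ℓ'(φ) = 12/φ − 2 − 10φ. Setting this to zero and multiplying by φ: 10φ² + 2φ − 12 = 0.
φ = (−2 + √(2² + 4·10·12)) / (2·10) = (−2 + √484) / 20 = (−2 + 22)/20 = 1.
ℓ''(φ) = −12/φ² − 10 < 0, confirming a maximum.

φ̂_MAP = 1.000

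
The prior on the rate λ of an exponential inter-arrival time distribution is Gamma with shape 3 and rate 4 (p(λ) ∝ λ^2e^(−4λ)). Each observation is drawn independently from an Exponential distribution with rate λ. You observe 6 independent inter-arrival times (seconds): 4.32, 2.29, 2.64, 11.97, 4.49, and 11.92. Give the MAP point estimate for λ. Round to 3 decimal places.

The Exponential(rate=λ) likelihood is ∝ λ^n e^(−λΣtᵢ). Here n = 6 and Σtᵢ = 4.32 + 2.29 + 2.64 + 11.97 + 4.49 + 11.92 = 37.63.
Posterior ∝ λ^2e^(−4λ) · λ^6e^(−37.63λ) = λ^8e^(−41.63λ), i.e. Gamma(9, 41.63).
Mode = (a−1)/b = 8/41.63 ≈ 0.192.

λ̂_MAP = 0.192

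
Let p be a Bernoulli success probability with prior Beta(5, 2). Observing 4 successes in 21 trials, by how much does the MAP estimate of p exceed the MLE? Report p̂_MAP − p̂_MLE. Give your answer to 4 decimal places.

Posterior is Beta(9, 19); MAP = (9−1)/(28−2) = 8/26 ≈ 0.30769.
MLE ignores the prior: p̂_MLE = k/n = 4/21 ≈ 0.19048.
Difference = 8/26 − 4/21 = 32/273 ≈ 0.1172.

MAP − MLE = 0.1172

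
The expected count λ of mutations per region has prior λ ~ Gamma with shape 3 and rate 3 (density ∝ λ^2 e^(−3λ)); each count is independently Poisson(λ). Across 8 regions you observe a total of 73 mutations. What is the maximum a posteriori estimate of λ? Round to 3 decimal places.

λ̂_MAP = 6.818

Σxᵢ = 73, n = 8.
Posterior ∝ λ^2e^(−3λ) · λ^73e^(−8λ) = λ^75e^(−11λ), i.e. Gamma(shape=76, rate=11).
The mode of a Gamma(a, b) with a ≥ 1 (shape–rate) is (a−1)/b = 75/11 ≈ 6.818.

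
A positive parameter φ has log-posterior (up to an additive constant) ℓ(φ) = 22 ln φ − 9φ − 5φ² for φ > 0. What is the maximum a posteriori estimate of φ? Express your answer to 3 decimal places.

φ̂_MAP = 1.100

ℓ'(φ) = 22/φ − 9 − 10φ. Setting this to zero and multiplying by φ: 10φ² + 9φ − 22 = 0.
φ = (−9 + √(9² + 4·10·22)) / (2·10) = (−9 + √961) / 20 = (−9 + 31)/20 = 11/10.
ℓ''(φ) = −22/φ² − 10 < 0, confirming a maximum.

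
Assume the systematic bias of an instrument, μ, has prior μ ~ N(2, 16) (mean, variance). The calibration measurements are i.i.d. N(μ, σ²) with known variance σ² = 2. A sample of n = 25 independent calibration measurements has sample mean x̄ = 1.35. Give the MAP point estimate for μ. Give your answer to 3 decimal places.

n = 25, x̄ = 1.35.
For a Normal prior and Normal likelihood with known variance, the posterior is Normal; its mode equals its mean, the precision-weighted average.
Prior precision 1/σ₀² = 1/16 = 0.0625; data precision n/σ² = 25/2 = 12.5.
μ̂ = (0.0625·2 + 12.5·1.35) / (0.0625 + 12.5) = 17/12.5625 = 272/201 ≈ 1.353.

μ̂_MAP = 1.353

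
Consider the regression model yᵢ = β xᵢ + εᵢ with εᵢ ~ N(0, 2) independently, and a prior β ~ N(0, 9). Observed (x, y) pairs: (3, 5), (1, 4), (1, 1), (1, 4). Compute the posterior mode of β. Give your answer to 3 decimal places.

β̂_MAP = 1.964

log p(β | y) = −Σ(yᵢ − βxᵢ)²/(2·2) − β²/(2·9) + const.
Setting the derivative to zero: Σxᵢ(yᵢ − βxᵢ)/2 − β/9 = 0, so β = Σxᵢyᵢ / (Σxᵢ² + σ²/τ²).
Σxᵢyᵢ = 3·5 + 1·4 + 1·1 + 1·4 = 24; Σxᵢ² = 12; σ²/τ² = 2/9.
β̂_MAP = 24 / (12 + 2/9) = 24/(110/9) = 108/55 ≈ 1.964.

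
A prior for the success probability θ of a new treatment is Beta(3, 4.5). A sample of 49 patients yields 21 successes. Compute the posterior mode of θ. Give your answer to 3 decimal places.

θ̂_MAP = 0.422

Prior: Beta(3, 4.5).
Data: 21 successes in 49 trials. The binomial likelihood contributes θ^21(1−θ)^28, so the posterior is Beta(3+21, 4.5+28) = Beta(24, 32.5).
For Beta(a, b) with a, b > 1 the mode is (a−1)/(a+b−2) = 23/54.5 ≈ 0.422.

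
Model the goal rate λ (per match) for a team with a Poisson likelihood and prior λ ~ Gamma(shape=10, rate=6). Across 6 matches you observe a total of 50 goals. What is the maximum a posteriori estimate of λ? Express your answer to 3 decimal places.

Σxᵢ = 50, n = 6.
Posterior ∝ λ^9e^(−6λ) · λ^50e^(−6λ) = λ^59e^(−12λ), i.e. Gamma(shape=60, rate=12).
The mode of a Gamma(a, b) with a ≥ 1 (shape–rate) is (a−1)/b = 59/12 ≈ 4.917.

λ̂_MAP = 4.917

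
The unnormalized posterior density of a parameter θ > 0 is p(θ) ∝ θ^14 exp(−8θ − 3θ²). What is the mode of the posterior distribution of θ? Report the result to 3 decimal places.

ℓ'(θ) = 14/θ − 8 − 6θ. Setting this to zero and multiplying by θ: 6θ² + 8θ − 14 = 0.
θ = (−8 + √(8² + 4·6·14)) / (2·6) = (−8 + √400) / 12 = (−8 + 20)/12 = 1.
ℓ''(θ) = −14/θ² − 6 < 0, confirming a maximum.

θ̂_MAP = 1.000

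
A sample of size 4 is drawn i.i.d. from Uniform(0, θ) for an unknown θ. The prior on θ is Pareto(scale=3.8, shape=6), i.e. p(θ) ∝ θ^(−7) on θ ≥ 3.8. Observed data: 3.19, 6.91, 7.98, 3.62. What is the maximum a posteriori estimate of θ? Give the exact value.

The Uniform(0, θ) likelihood is θ^(−n) for θ ≥ max(xᵢ), zero otherwise. Here max(xᵢ) = 7.98.
Posterior ∝ θ^(−7) · θ^(−4) = θ^(−11) on θ ≥ max(3.8, 7.98) = 7.98.
This density is strictly decreasing in θ, so the posterior mode lies at the lower boundary of the support.

θ̂_MAP = 7.98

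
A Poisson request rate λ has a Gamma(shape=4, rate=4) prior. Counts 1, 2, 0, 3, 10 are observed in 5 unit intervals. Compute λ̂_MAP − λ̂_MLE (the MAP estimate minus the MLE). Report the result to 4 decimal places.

Σxᵢ = 16. Posterior is Gamma(20, 9); MAP = (20−1)/9 = 19/9 ≈ 2.11111.
MLE = x̄ = 16/5 ≈ 3.20000.
Difference = 19/9 − 16/5 = -49/45 ≈ -1.0889.

MAP − MLE = -1.0889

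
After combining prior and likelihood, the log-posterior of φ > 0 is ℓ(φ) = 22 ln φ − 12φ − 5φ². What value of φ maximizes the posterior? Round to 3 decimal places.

φ̂_MAP = 1.000

ℓ'(φ) = 22/φ − 12 − 10φ. Setting this to zero and multiplying by φ: 10φ² + 12φ − 22 = 0.
φ = (−12 + √(12² + 4·10·22)) / (2·10) = (−12 + √1024) / 20 = (−12 + 32)/20 = 1.
ℓ''(φ) = −22/φ² − 10 < 0, confirming a maximum.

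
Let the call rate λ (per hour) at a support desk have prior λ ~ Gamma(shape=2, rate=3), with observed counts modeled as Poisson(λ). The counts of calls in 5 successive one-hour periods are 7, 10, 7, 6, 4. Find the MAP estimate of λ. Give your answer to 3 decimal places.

Σxᵢ = 7+10+7+6+4 = 34, with n = 5.
Posterior ∝ λe^(−3λ) · λ^34e^(−5λ) = λ^35e^(−8λ), i.e. Gamma(shape=36, rate=8).
The mode of a Gamma(a, b) with a ≥ 1 (shape–rate) is (a−1)/b = 35/8 ≈ 4.375.

λ̂_MAP = 4.375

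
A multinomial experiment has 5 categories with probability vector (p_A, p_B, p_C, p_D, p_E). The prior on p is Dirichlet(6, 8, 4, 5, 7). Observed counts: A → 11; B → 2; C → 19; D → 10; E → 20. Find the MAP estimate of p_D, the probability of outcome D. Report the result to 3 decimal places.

MAP estimate of p_D = 0.161

The posterior is Dirichlet(αᵢ + nᵢ) = Dirichlet(17, 10, 23, 15, 27).
For a Dirichlet(a₁,…,a_K) with all aᵢ > 1, the mode has j-th component (aⱼ − 1)/(Σaᵢ − K).
Here Σaᵢ = 92 and K = 5, so p_D = (15 − 1)/(92 − 5) = 14/87 ≈ 0.161.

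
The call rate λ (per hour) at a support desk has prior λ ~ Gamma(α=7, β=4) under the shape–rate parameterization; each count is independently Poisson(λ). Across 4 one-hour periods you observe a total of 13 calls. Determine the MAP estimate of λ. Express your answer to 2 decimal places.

λ̂_MAP = 2.38

Σxᵢ = 13, n = 4.
Posterior ∝ λ^6e^(−4λ) · λ^13e^(−4λ) = λ^19e^(−8λ), i.e. Gamma(shape=20, rate=8).
The mode of a Gamma(a, b) with a ≥ 1 (shape–rate) is (a−1)/b = 19/8 ≈ 2.38.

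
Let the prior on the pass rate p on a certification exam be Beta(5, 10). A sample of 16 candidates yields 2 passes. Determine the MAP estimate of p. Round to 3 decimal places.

p̂_MAP = 0.207

Prior: Beta(5, 10).
Data: 2 successes in 16 trials. The binomial likelihood contributes p^2(1−p)^14, so the posterior is Beta(5+2, 10+14) = Beta(7, 24).
For Beta(a, b) with a, b > 1 the mode is (a−1)/(a+b−2) = 6/29 ≈ 0.207.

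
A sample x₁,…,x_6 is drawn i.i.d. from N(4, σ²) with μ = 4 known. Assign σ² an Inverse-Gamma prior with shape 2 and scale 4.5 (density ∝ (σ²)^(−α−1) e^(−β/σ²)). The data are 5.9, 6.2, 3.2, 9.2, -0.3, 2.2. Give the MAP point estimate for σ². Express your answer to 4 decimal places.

σ̂²_MAP = 5.5717

Sum of squared deviations about the known mean: SS = (5.9−4)² + (6.2−4)² + (3.2−4)² + (9.2−4)² + (-0.3−4)² + (2.2−4)² = 57.86.
The Normal likelihood contributes (σ²)^(−n/2) exp(−SS/(2σ²)), so the posterior is Inverse-Gamma(α + n/2, β + SS/2) = Inverse-Gamma(5, 33.43).
The mode of Inverse-Gamma(a, b) is b/(a+1) = 33.43/6 ≈ 5.5717.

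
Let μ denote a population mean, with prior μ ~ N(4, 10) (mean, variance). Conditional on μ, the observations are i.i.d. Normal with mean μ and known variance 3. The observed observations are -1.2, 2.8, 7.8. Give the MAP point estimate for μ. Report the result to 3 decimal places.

μ̂_MAP = 3.212

n = 3; x̄ = ((-1.2) + 2.8 + 7.8)/3 = 9.4/3 = 47/15 ≈ 3.1333.
For a Normal prior and Normal likelihood with known variance, the posterior is Normal; its mode equals its mean, the precision-weighted average.
Prior precision 1/σ₀² = 1/10 = 0.1; data precision n/σ² = 3/3 = 1.
μ̂ = (0.1·4 + 1·(47/15)) / (0.1 + 1) = (53/15)/1.1 = 106/33 ≈ 3.212.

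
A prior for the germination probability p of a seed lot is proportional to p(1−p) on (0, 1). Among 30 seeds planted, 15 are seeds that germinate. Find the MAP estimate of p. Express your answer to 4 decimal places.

p̂_MAP = 0.5000

The prior density ∝ p(1−p)^1 is the kernel of Beta(2, 2).
Data: 15 successes in 30 trials. The binomial likelihood contributes p^15(1−p)^15, so the posterior is Beta(2+15, 2+15) = Beta(17, 17).
For Beta(a, b) with a, b > 1 the mode is (a−1)/(a+b−2) = 16/32 ≈ 0.5000.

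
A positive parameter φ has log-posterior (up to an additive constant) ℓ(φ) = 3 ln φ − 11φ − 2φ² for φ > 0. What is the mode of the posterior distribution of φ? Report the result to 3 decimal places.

ℓ'(φ) = 3/φ − 11 − 4φ. Setting this to zero and multiplying by φ: 4φ² + 11φ − 3 = 0.
φ = (−11 + √(11² + 4·4·3)) / (2·4) = (−11 + √169) / 8 = (−11 + 13)/8 = 1/4.
ℓ''(φ) = −3/φ² − 4 < 0, confirming a maximum.

φ̂_MAP = 0.250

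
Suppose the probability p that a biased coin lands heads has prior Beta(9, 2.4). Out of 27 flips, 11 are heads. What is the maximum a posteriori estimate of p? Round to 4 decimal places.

Prior: Beta(9, 2.4).
Data: 11 successes in 27 trials. The binomial likelihood contributes p^11(1−p)^16, so the posterior is Beta(9+11, 2.4+16) = Beta(20, 18.4).
For Beta(a, b) with a, b > 1 the mode is (a−1)/(a+b−2) = 19/36.4 ≈ 0.5220.

p̂_MAP = 0.5220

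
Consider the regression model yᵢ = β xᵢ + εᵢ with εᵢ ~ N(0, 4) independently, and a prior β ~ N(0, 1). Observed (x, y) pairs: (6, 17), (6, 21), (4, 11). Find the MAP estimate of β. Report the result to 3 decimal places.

β̂_MAP = 2.957

log p(β | y) = −Σ(yᵢ − βxᵢ)²/(2·4) − β²/(2·1) + const.
Setting the derivative to zero: Σxᵢ(yᵢ − βxᵢ)/4 − β/1 = 0, so β = Σxᵢyᵢ / (Σxᵢ² + σ²/τ²).
Σxᵢyᵢ = 6·17 + 6·21 + 4·11 = 272; Σxᵢ² = 88; σ²/τ² = 4.
β̂_MAP = 272 / (88 + 4) = 272/92 ≈ 2.957.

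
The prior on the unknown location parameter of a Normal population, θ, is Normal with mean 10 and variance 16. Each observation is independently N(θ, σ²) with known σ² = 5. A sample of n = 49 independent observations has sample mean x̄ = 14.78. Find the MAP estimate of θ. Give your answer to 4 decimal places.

θ̂_MAP = 14.7497

n = 49, x̄ = 14.78.
For a Normal prior and Normal likelihood with known variance, the posterior is Normal; its mode equals its mean, the precision-weighted average.
Prior precision 1/σ₀² = 1/16 = 0.0625; data precision n/σ² = 49/5 = 9.8.
θ̂ = (0.0625·10 + 9.8·14.78) / (0.0625 + 9.8) = 145.469/9.8625 = 290938/19725 ≈ 14.7497.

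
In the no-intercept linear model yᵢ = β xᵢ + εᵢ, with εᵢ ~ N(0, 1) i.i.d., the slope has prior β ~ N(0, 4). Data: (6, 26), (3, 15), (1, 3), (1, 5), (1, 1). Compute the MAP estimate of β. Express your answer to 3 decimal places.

β̂_MAP = 4.352

log p(β | y) = −Σ(yᵢ − βxᵢ)²/(2·1) − β²/(2·4) + const.
Setting the derivative to zero: Σxᵢ(yᵢ − βxᵢ)/1 − β/4 = 0, so β = Σxᵢyᵢ / (Σxᵢ² + σ²/τ²).
Σxᵢyᵢ = 6·26 + 3·15 + 1·3 + 1·5 + 1·1 = 210; Σxᵢ² = 48; σ²/τ² = 0.25.
β̂_MAP = 210 / (48 + 0.25) = 210/48.25 ≈ 4.352.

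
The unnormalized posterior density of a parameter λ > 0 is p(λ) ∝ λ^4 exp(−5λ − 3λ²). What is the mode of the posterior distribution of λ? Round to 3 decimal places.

λ̂_MAP = 0.500

ℓ'(λ) = 4/λ − 5 − 6λ. Setting this to zero and multiplying by λ: 6λ² + 5λ − 4 = 0.
λ = (−5 + √(5² + 4·6·4)) / (2·6) = (−5 + √121) / 12 = (−5 + 11)/12 = 1/2.
ℓ''(λ) = −4/λ² − 6 < 0, confirming a maximum.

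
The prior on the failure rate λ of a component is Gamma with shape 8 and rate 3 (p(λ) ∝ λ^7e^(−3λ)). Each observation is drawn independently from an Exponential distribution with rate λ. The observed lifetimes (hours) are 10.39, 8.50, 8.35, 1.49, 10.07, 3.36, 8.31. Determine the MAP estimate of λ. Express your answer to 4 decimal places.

λ̂_MAP = 0.2618

The Exponential(rate=λ) likelihood is ∝ λ^n e^(−λΣtᵢ). Here n = 7 and Σtᵢ = 10.39 + 8.50 + 8.35 + 1.49 + 10.07 + 3.36 + 8.31 = 50.47.
Posterior ∝ λ^7e^(−3λ) · λ^7e^(−50.47λ) = λ^14e^(−53.47λ), i.e. Gamma(15, 53.47).
Mode = (a−1)/b = 14/53.47 ≈ 0.2618.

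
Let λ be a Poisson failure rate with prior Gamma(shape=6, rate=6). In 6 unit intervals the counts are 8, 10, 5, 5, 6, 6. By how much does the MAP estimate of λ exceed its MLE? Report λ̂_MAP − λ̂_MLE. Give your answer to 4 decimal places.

MAP − MLE = -2.9167

Σxᵢ = 40. Posterior is Gamma(46, 12); MAP = (46−1)/12 = 45/12 ≈ 3.75000.
MLE = x̄ = 40/6 ≈ 6.66667.
Difference = 45/12 − 40/6 = -35/12 ≈ -2.9167.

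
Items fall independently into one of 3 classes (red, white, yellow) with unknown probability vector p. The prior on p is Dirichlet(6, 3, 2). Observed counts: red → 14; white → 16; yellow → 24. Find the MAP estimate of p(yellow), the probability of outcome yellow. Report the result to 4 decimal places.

MAP estimate of p(yellow) = 0.4032

The posterior is Dirichlet(αᵢ + nᵢ) = Dirichlet(20, 19, 26).
For a Dirichlet(a₁,…,a_K) with all aᵢ > 1, the mode has j-th component (aⱼ − 1)/(Σaᵢ − K).
Here Σaᵢ = 65 and K = 3, so p(yellow) = (26 − 1)/(65 − 3) = 25/62 ≈ 0.4032.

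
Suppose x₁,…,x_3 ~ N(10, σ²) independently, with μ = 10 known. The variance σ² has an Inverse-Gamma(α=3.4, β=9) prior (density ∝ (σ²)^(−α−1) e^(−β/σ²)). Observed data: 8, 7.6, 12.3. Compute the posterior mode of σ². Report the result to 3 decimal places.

σ̂²_MAP = 2.801

Sum of squared deviations about the known mean: SS = (8−10)² + (7.6−10)² + (12.3−10)² = 15.05.
The Normal likelihood contributes (σ²)^(−n/2) exp(−SS/(2σ²)), so the posterior is Inverse-Gamma(α + n/2, β + SS/2) = Inverse-Gamma(4.9, 16.525).
The mode of Inverse-Gamma(a, b) is b/(a+1) = 16.525/5.9 ≈ 2.801.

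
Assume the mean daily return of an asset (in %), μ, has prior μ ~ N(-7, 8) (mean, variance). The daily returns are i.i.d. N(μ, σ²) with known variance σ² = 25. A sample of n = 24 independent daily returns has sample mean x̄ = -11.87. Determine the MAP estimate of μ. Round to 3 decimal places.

μ̂_MAP = -11.309

n = 24, x̄ = -11.87.
For a Normal prior and Normal likelihood with known variance, the posterior is Normal; its mode equals its mean, the precision-weighted average.
Prior precision 1/σ₀² = 1/8 = 0.125; data precision n/σ² = 24/25 = 0.96.
μ̂ = (0.125·(-7) + 0.96·(-11.87)) / (0.125 + 0.96) = (-12.2702)/1.085 = -61351/5425 ≈ -11.309.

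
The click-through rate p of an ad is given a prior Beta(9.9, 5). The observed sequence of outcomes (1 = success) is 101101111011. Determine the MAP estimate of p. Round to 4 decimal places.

p̂_MAP = 0.7189

Prior: Beta(9.9, 5).
Data: 9 successes in 12 trials (from the sequence). The binomial likelihood contributes p^9(1−p)^3, so the posterior is Beta(9.9+9, 5+3) = Beta(18.9, 8).
For Beta(a, b) with a, b > 1 the mode is (a−1)/(a+b−2) = 17.9/24.9 ≈ 0.7189.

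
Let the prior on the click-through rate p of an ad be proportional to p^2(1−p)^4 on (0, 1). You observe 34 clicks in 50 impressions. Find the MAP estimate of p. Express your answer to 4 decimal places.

p̂_MAP = 0.6429

The prior density ∝ p^2(1−p)^4 is the kernel of Beta(3, 5).
Data: 34 successes in 50 trials. The binomial likelihood contributes p^34(1−p)^16, so the posterior is Beta(3+34, 5+16) = Beta(37, 21).
For Beta(a, b) with a, b > 1 the mode is (a−1)/(a+b−2) = 36/56 ≈ 0.6429.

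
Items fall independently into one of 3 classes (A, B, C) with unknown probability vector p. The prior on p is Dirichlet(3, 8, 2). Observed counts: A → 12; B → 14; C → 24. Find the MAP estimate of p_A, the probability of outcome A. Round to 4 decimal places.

The posterior is Dirichlet(αᵢ + nᵢ) = Dirichlet(15, 22, 26).
For a Dirichlet(a₁,…,a_K) with all aᵢ > 1, the mode has j-th component (aⱼ − 1)/(Σaᵢ − K).
Here Σaᵢ = 63 and K = 3, so p_A = (15 − 1)/(63 − 3) = 14/60 ≈ 0.2333.

MAP estimate of p_A = 0.2333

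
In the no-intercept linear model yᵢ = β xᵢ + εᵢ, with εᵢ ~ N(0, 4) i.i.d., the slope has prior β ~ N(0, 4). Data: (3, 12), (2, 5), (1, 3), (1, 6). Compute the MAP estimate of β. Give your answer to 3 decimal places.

log p(β | y) = −Σ(yᵢ − βxᵢ)²/(2·4) − β²/(2·4) + const.
Setting the derivative to zero: Σxᵢ(yᵢ − βxᵢ)/4 − β/4 = 0, so β = Σxᵢyᵢ / (Σxᵢ² + σ²/τ²).
Σxᵢyᵢ = 3·12 + 2·5 + 1·3 + 1·6 = 55; Σxᵢ² = 15; σ²/τ² = 1.
β̂_MAP = 55 / (15 + 1) = 55/16 ≈ 3.438.

β̂_MAP = 3.438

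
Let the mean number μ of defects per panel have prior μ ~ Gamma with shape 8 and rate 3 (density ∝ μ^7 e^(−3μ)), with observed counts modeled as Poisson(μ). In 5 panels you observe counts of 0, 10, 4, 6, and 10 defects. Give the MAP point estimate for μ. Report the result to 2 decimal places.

Σxᵢ = 0+10+4+6+10 = 30, with n = 5.
Posterior ∝ μ^7e^(−3μ) · μ^30e^(−5μ) = μ^37e^(−8μ), i.e. Gamma(shape=38, rate=8).
The mode of a Gamma(a, b) with a ≥ 1 (shape–rate) is (a−1)/b = 37/8 ≈ 4.63.

μ̂_MAP = 4.63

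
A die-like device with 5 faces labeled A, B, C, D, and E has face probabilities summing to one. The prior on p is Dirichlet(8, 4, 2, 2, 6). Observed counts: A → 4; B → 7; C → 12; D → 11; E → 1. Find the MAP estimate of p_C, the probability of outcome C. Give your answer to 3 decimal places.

The posterior is Dirichlet(αᵢ + nᵢ) = Dirichlet(12, 11, 14, 13, 7).
For a Dirichlet(a₁,…,a_K) with all aᵢ > 1, the mode has j-th component (aⱼ − 1)/(Σaᵢ − K).
Here Σaᵢ = 57 and K = 5, so p_C = (14 − 1)/(57 − 5) = 13/52 ≈ 0.250.

MAP estimate of p_C = 0.250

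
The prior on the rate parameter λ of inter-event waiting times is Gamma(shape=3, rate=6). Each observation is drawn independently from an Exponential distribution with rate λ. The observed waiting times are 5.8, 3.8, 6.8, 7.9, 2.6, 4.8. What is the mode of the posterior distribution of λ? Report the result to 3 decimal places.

The Exponential(rate=λ) likelihood is ∝ λ^n e^(−λΣtᵢ). Here n = 6 and Σtᵢ = 5.8 + 3.8 + 6.8 + 7.9 + 2.6 + 4.8 = 31.7.
Posterior ∝ λ^2e^(−6λ) · λ^6e^(−31.7λ) = λ^8e^(−37.7λ), i.e. Gamma(9, 37.7).
Mode = (a−1)/b = 8/37.7 ≈ 0.212.

λ̂_MAP = 0.212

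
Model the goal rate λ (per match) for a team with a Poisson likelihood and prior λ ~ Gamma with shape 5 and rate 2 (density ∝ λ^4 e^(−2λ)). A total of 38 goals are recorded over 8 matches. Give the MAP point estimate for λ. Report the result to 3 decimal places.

λ̂_MAP = 4.200

Σxᵢ = 38, n = 8.
Posterior ∝ λ^4e^(−2λ) · λ^38e^(−8λ) = λ^42e^(−10λ), i.e. Gamma(shape=43, rate=10).
The mode of a Gamma(a, b) with a ≥ 1 (shape–rate) is (a−1)/b = 42/10 ≈ 4.200.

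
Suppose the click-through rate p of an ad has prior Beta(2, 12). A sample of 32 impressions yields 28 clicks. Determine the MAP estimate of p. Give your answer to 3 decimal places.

Prior: Beta(2, 12).
Data: 28 successes in 32 trials. The binomial likelihood contributes p^28(1−p)^4, so the posterior is Beta(2+28, 12+4) = Beta(30, 16).
For Beta(a, b) with a, b > 1 the mode is (a−1)/(a+b−2) = 29/44 ≈ 0.659.

p̂_MAP = 0.659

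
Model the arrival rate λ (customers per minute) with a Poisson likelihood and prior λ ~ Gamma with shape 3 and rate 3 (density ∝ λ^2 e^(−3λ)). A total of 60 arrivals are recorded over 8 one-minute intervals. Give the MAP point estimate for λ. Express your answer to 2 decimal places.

λ̂_MAP = 5.64

Σxᵢ = 60, n = 8.
Posterior ∝ λ^2e^(−3λ) · λ^60e^(−8λ) = λ^62e^(−11λ), i.e. Gamma(shape=63, rate=11).
The mode of a Gamma(a, b) with a ≥ 1 (shape–rate) is (a−1)/b = 62/11 ≈ 5.64.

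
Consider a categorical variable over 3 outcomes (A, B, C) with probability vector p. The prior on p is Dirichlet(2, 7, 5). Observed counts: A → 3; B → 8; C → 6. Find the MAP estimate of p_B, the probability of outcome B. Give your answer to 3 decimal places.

MAP estimate of p_B = 0.500

The posterior is Dirichlet(αᵢ + nᵢ) = Dirichlet(5, 15, 11).
For a Dirichlet(a₁,…,a_K) with all aᵢ > 1, the mode has j-th component (aⱼ − 1)/(Σaᵢ − K).
Here Σaᵢ = 31 and K = 3, so p_B = (15 − 1)/(31 − 3) = 14/28 ≈ 0.500.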